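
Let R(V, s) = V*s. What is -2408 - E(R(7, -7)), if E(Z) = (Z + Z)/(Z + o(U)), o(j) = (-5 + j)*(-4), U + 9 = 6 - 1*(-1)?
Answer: -7238/3 ≈ -2412.7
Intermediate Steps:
U = -2 (U = -9 + (6 - 1*(-1)) = -9 + (6 + 1) = -9 + 7 = -2)
o(j) = 20 - 4*j
E(Z) = 2*Z/(28 + Z) (E(Z) = (Z + Z)/(Z + (20 - 4*(-2))) = (2*Z)/(Z + (20 + 8)) = (2*Z)/(Z + 28) = (2*Z)/(28 + Z) = 2*Z/(28 + Z))
-2408 - E(R(7, -7)) = -2408 - 2*7*(-7)/(28 + 7*(-7)) = -2408 - 2*(-49)/(28 - 49) = -2408 - 2*(-49)/(-21) = -2408 - 2*(-49)*(-1)/21 = -2408 - 1*14/3 = -2408 - 14/3 = -7238/3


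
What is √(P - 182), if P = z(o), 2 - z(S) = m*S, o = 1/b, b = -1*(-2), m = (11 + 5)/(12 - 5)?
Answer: 2*I*√2219/7 ≈ 13.459*I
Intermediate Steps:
m = 16/7 ≈ 2.2857
b = 2
o = ½ (o = 1/2 = ½ ≈ 0.50000)
z(S) = 2 - 16*S/7
P = 6/7 (P = 2 - 16/7*½ = 2 - 8/7 = 6/7 ≈ 0.85714)
√(P - 182) = √(6/7 - 182) = √(-1268/7) = 2*I*√2219/7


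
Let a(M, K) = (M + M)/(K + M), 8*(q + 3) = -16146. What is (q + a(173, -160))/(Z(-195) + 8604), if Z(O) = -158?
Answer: -1007/4264 ≈ -0.23616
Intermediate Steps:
q = -8085/4 (q = -3 + (⅛)*(-16146) = -3 - 8073/4 = -8085/4 ≈ -2021.3)
a(M, K) = 2*M/(K + M) (a(M, K) = (2*M)/(K + M) = 2*M/(K + M))
(q + a(173, -160))/(Z(-195) + 8604) = (-8085/4 + 2*173/(-160 + 173))/(-158 + 8604) = (-8085/4 + 2*173/13)/8446 = (-8085/4 + 2*173*(1/13))*(1/8446) = (-8085/4 + 346/13)*(1/8446) = -103721/52*1/8446 = -1007/4264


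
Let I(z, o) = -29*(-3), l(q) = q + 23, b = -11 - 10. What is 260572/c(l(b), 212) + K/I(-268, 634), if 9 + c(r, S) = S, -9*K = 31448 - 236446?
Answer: 8470430/5481 ≈ 1545.4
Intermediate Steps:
b = -21
l(q) = 23 + q
K = 204998/9 (K = -(31448 - 236446)/9 = -1/9*(-204998) = 204998/9 ≈ 22778.)
I(z, o) = 87
c(r, S) = -9 + S
260572/c(l(b), 212) + K/I(-268, 634) = 260572/(-9 + 212) + (204998/9)/87 = 260572/203 + (204998/9)*(1/87) = 260572*(1/203) + 204998/783 = 260572/203 + 204998/783 = 8470430/5481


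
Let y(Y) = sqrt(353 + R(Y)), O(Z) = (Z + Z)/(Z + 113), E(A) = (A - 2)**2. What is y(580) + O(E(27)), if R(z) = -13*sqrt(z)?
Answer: 625/369 + sqrt(353 - 26*sqrt(145)) ≈ 8.0119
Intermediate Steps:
E(A) = (-2 + A)**2
O(Z) = 2*Z/(113 + Z) (O(Z) = (2*Z)/(113 + Z) = 2*Z/(113 + Z))
y(Y) = sqrt(353 - 13*sqrt(Y))
y(580) + O(E(27)) = sqrt(353 - 26*sqrt(145)) + 2*(-2 + 27)**2/(113 + (-2 + 27)**2) = sqrt(353 - 26*sqrt(145)) + 2*25**2/(113 + 25**2) = sqrt(353 - 26*sqrt(145)) + 2*625/(113 + 625) = sqrt(353 - 26*sqrt(145)) + 2*625/738 = sqrt(353 - 26*sqrt(145)) + 2*625*(1/738) = sqrt(353 - 26*sqrt(145)) + 625/369 = 625/369 + sqrt(353 - 26*sqrt(145))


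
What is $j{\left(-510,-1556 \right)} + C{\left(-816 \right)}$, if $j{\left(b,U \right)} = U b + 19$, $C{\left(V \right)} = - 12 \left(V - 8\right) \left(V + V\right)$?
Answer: $-15343637$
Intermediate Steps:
$C{\left(V \right)} = 2 V \left(96 - 12 V\right)$ ($C{\left(V \right)} = - 12 \left(-8 + V\right) 2 V = \left(96 - 12 V\right) 2 V = 2 V \left(96 - 12 V\right)$)
$j{\left(b,U \right)} = 19 + U b$
$j{\left(-510,-1556 \right)} + C{\left(-816 \right)} = \left(19 - -793560\right) + 24 \left(-816\right) \left(8 - -816\right) = \left(19 + 793560\right) + 24 \left(-816\right) \left(8 + 816\right) = 793579 + 24 \left(-816\right) 824 = 793579 - 16137216 = -15343637$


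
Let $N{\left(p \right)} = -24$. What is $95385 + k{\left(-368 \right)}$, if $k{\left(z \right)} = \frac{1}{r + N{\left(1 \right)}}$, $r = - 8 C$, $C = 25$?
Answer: $\frac{21366239}{224} \approx 95385.0$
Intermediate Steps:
$r = -200$ ($r = \left(-8\right) 25 = -200$)
$k{\left(z \right)} = - \frac{1}{224}$ ($k{\left(z \right)} = \frac{1}{-200 - 24} = \frac{1}{-224} = - \frac{1}{224}$)
$95385 + k{\left(-368 \right)} = 95385 - \frac{1}{224} = \frac{21366239}{224}$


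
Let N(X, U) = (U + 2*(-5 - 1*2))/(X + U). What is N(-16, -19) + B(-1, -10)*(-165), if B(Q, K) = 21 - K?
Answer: -178992/35 ≈ -5114.1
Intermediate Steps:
N(X, U) = (-14 + U)/(U + X) (N(X, U) = (U + 2*(-5 - 2))/(U + X) = (U + 2*(-7))/(U + X) = (U - 14)/(U + X) = (-14 + U)/(U + X))
N(-16, -19) + B(-1, -10)*(-165) = (-14 - 19)/(-19 - 16) + (21 - 1*(-10))*(-165) = -33/(-35) + (21 + 10)*(-165) = -1/35*(-33) + 31*(-165) = 33/35 - 5115 = -178992/35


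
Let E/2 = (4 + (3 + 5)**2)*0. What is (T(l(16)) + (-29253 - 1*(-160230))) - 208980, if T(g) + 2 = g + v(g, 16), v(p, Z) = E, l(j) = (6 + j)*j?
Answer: -77653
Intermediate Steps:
l(j) = j*(6 + j)
E = 0 (E = 2*((4 + (3 + 5)**2)*0) = 2*((4 + 8**2)*0) = 2*((4 + 64)*0) = 2*(68*0) = 2*0 = 0)
v(p, Z) = 0
T(g) = -2 + g (T(g) = -2 + (g + 0) = -2 + g)
(T(l(16)) + (-29253 - 1*(-160230))) - 208980 = ((-2 + 16*(6 + 16)) + (-29253 - 1*(-160230))) - 208980 = ((-2 + 16*22) + (-29253 + 160230)) - 208980 = ((-2 + 352) + 130977) - 208980 = (350 + 130977) - 208980 = 131327 - 208980 = -77653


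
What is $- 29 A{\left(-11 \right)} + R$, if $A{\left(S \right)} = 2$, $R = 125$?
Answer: $67$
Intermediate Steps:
$- 29 A{\left(-11 \right)} + R = \left(-29\right) 2 + 125 = -58 + 125 = 67$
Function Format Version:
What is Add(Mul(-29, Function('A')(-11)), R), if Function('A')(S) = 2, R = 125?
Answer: 67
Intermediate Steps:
Add(Mul(-29, Function('A')(-11)), R) = Add(Mul(-29, 2), 125) = Add(-58, 125) = 67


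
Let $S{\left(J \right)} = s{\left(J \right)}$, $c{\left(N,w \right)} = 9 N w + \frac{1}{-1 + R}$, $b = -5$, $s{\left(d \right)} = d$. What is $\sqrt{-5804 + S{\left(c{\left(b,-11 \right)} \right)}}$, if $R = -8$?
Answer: $\frac{i \sqrt{47782}}{3} \approx 72.864 i$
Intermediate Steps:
$c{\left(N,w \right)} = - \frac{1}{9} + 9 N w$ ($c{\left(N,w \right)} = 9 N w + \frac{1}{-1 - 8} = 9 N w + \frac{1}{-9} = 9 N w - \frac{1}{9} = - \frac{1}{9} + 9 N w$)
$S{\left(J \right)} = J$
$\sqrt{-5804 + S{\left(c{\left(b,-11 \right)} \right)}} = \sqrt{-5804 - \left(\frac{1}{9} + 45 \left(-11\right)\right)} = \sqrt{-5804 + \left(- \frac{1}{9} + 495\right)} = \sqrt{-5804 + \frac{4454}{9}} = \sqrt{- \frac{47782}{9}} = \frac{i \sqrt{47782}}{3}$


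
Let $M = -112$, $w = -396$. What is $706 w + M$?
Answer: $-279688$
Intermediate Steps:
$706 w + M = 706 \left(-396\right) - 112 = -279576 - 112 = -279688$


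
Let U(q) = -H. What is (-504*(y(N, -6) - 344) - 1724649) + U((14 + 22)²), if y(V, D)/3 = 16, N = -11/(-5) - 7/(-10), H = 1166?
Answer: -1576631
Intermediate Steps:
N = 29/10 (N = -11*(-⅕) - 7*(-⅒) = 11/5 + 7/10 = 29/10 ≈ 2.9000)
U(q) = -1166 (U(q) = -1*1166 = -1166)
y(V, D) = 48 (y(V, D) = 3*16 = 48)
(-504*(y(N, -6) - 344) - 1724649) + U((14 + 22)²) = (-504*(48 - 344) - 1724649) - 1166 = (-504*(-296) - 1724649) - 1166 = (149184 - 1724649) - 1166 = -1575465 - 1166 = -1576631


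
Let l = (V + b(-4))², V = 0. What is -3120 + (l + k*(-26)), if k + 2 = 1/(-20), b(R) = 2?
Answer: -30627/10 ≈ -3062.7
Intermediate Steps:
k = -41/20 (k = -2 + 1/(-20) = -2 - 1/20 = -41/20 ≈ -2.0500)
l = 4 (l = (0 + 2)² = 2² = 4)
-3120 + (l + k*(-26)) = -3120 + (4 - 41/20*(-26)) = -3120 + (4 + 533/10) = -3120 + 573/10 = -30627/10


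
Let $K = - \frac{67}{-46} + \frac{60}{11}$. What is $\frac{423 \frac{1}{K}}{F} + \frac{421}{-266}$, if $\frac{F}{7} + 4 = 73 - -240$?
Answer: $- \frac{21275609}{13687258} \approx -1.5544$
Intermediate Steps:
$K = \frac{3497}{506}$ ($K = \left(-67\right) \left(- \frac{1}{46}\right) + 60 \cdot \frac{1}{11} = \frac{67}{46} + \frac{60}{11} = \frac{3497}{506} \approx 6.9111$)
$F = 2163$ ($F = -28 + 7 \left(73 - -240\right) = -28 + 7 \left(73 + 240\right) = -28 + 7 \cdot 313 = -28 + 2191 = 2163$)
$\frac{423 \frac{1}{K}}{F} + \frac{421}{-266} = \frac{423 \frac{1}{\frac{3497}{506}}}{2163} + \frac{421}{-266} = 423 \cdot \frac{506}{3497} \cdot \frac{1}{2163} + 421 \left(- \frac{1}{266}\right) = \frac{214038}{3497} \cdot \frac{1}{2163} - \frac{421}{266} = \frac{71346}{2521337} - \frac{421}{266} = - \frac{21275609}{13687258}$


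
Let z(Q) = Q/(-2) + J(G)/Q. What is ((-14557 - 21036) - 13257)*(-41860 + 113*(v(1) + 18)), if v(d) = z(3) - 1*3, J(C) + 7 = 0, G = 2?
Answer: 5949661325/3 ≈ 1.9832e+9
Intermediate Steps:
J(C) = -7 (J(C) = -7 + 0 = -7)
z(Q) = -7/Q - Q/2 (z(Q) = Q/(-2) - 7/Q = Q*(-½) - 7/Q = -Q/2 - 7/Q = -7/Q - Q/2)
v(d) = -41/6 (v(d) = (-7/3 - ½*3) - 1*3 = (-7*⅓ - 3/2) - 3 = (-7/3 - 3/2) - 3 = -23/6 - 3 = -41/6)
((-14557 - 21036) - 13257)*(-41860 + 113*(v(1) + 18)) = ((-14557 - 21036) - 13257)*(-41860 + 113*(-41/6 + 18)) = (-35593 - 13257)*(-41860 + 113*(67/6)) = -48850*(-41860 + 7571/6) = -48850*(-243589/6) = 5949661325/3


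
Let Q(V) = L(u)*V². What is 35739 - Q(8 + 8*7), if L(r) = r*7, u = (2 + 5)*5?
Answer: -967781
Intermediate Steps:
u = 35 (u = 7*5 = 35)
L(r) = 7*r
Q(V) = 245*V² (Q(V) = (7*35)*V² = 245*V²)
35739 - Q(8 + 8*7) = 35739 - 245*(8 + 8*7)² = 35739 - 245*(8 + 56)² = 35739 - 245*64² = 35739 - 245*4096 = 35739 - 1*1003520 = 35739 - 1003520 = -967781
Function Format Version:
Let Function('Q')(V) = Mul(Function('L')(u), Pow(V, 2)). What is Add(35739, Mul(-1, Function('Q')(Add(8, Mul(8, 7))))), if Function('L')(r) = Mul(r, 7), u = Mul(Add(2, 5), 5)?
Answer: -967781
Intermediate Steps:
u = 35 (u = Mul(7, 5) = 35)
Function('L')(r) = Mul(7, r)
Function('Q')(V) = Mul(245, Pow(V, 2)) (Function('Q')(V) = Mul(Mul(7, 35), Pow(V, 2)) = Mul(245, Pow(V, 2)))
Add(35739, Mul(-1, Function('Q')(Add(8, Mul(8, 7))))) = Add(35739, Mul(-1, Mul(245, Pow(Add(8, Mul(8, 7)), 2)))) = Add(35739, Mul(-1, Mul(245, Pow(Add(8, 56), 2)))) = Add(35739, Mul(-1, Mul(245, Pow(64, 2)))) = Add(35739, Mul(-1, Mul(245, 4096))) = Add(35739, Mul(-1, 1003520)) = Add(35739, -1003520) = -967781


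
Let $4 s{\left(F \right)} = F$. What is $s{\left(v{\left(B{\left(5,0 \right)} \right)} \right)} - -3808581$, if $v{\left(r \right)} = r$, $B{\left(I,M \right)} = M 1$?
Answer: $3808581$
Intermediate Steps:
$B{\left(I,M \right)} = M$
$s{\left(F \right)} = \frac{F}{4}$
$s{\left(v{\left(B{\left(5,0 \right)} \right)} \right)} - -3808581 = \frac{1}{4} \cdot 0 - -3808581 = 0 + 3808581 = 3808581$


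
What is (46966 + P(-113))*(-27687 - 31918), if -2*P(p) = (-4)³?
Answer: -2801315790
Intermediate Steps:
P(p) = 32 (P(p) = -½*(-4)³ = -½*(-64) = 32)
(46966 + P(-113))*(-27687 - 31918) = (46966 + 32)*(-27687 - 31918) = 46998*(-59605) = -2801315790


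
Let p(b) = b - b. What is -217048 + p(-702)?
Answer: -217048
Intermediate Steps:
p(b) = 0
-217048 + p(-702) = -217048 + 0 = -217048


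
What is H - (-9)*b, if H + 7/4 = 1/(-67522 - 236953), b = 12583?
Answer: 137921389971/1217900 ≈ 1.1325e+5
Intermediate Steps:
H = -2131329/1217900 (H = -7/4 + 1/(-67522 - 236953) = -7/4 + 1/(-304475) = -7/4 - 1/304475 = -2131329/1217900 ≈ -1.7500)
H - (-9)*b = -2131329/1217900 - (-9)*12583 = -2131329/1217900 - 1*(-113247) = -2131329/1217900 + 113247 = 137921389971/1217900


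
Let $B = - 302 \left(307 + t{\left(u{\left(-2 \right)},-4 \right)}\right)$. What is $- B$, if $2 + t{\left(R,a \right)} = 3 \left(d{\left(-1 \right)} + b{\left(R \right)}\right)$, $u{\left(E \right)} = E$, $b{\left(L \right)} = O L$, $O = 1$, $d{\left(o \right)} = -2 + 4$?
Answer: $92110$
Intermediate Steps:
$d{\left(o \right)} = 2$
$b{\left(L \right)} = L$ ($b{\left(L \right)} = 1 L = L$)
$t{\left(R,a \right)} = 4 + 3 R$ ($t{\left(R,a \right)} = -2 + 3 \left(2 + R\right) = -2 + \left(6 + 3 R\right) = 4 + 3 R$)
$B = -92110$ ($B = - 302 \left(307 + \left(4 + 3 \left(-2\right)\right)\right) = - 302 \left(307 + \left(4 - 6\right)\right) = - 302 \left(307 - 2\right) = \left(-302\right) 305 = -92110$)
$- B = \left(-1\right) \left(-92110\right) = 92110$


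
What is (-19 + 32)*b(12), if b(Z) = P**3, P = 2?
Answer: 104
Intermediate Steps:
b(Z) = 8 (b(Z) = 2**3 = 8)
(-19 + 32)*b(12) = (-19 + 32)*8 = 13*8 = 104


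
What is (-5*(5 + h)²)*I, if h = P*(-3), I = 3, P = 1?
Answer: -60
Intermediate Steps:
h = -3 (h = 1*(-3) = -3)
(-5*(5 + h)²)*I = -5*(5 - 3)²*3 = -5*2²*3 = -5*4*3 = -20*3 = -60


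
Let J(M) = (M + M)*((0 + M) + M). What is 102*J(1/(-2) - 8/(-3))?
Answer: 5746/3 ≈ 1915.3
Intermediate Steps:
J(M) = 4*M² (J(M) = (2*M)*(M + M) = (2*M)*(2*M) = 4*M²)
102*J(1/(-2) - 8/(-3)) = 102*(4*(1/(-2) - 8/(-3))²) = 102*(4*(1*(-½) - 8*(-⅓))²) = 102*(4*(-½ + 8/3)²) = 102*(4*(13/6)²) = 102*(4*(169/36)) = 102*(169/9) = 5746/3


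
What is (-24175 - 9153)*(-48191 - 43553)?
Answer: 3057644032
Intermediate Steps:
(-24175 - 9153)*(-48191 - 43553) = -33328*(-91744) = 3057644032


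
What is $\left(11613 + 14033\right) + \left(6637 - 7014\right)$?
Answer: $25269$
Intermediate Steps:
$\left(11613 + 14033\right) + \left(6637 - 7014\right) = 25646 + \left(6637 - 7014\right) = 25646 - 377 = 25269$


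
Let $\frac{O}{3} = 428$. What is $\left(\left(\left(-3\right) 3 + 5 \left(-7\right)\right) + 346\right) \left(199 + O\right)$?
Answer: $447866$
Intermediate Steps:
$O = 1284$ ($O = 3 \cdot 428 = 1284$)
$\left(\left(\left(-3\right) 3 + 5 \left(-7\right)\right) + 346\right) \left(199 + O\right) = \left(\left(\left(-3\right) 3 + 5 \left(-7\right)\right) + 346\right) \left(199 + 1284\right) = \left(\left(-9 - 35\right) + 346\right) 1483 = \left(-44 + 346\right) 1483 = 302 \cdot 1483 = 447866$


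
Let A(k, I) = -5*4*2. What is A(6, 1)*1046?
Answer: -41840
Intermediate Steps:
A(k, I) = -40 (A(k, I) = -20*2 = -40)
A(6, 1)*1046 = -40*1046 = -41840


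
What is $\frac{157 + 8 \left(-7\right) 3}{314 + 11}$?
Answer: $- \frac{11}{325} \approx -0.033846$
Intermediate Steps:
$\frac{157 + 8 \left(-7\right) 3}{314 + 11} = \frac{157 - 168}{325} = \left(157 - 168\right) \frac{1}{325} = \left(-11\right) \frac{1}{325} = - \frac{11}{325}$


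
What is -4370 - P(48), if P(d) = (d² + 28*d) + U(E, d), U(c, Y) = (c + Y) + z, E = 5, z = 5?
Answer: -8076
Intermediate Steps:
U(c, Y) = 5 + Y + c (U(c, Y) = (c + Y) + 5 = (Y + c) + 5 = 5 + Y + c)
P(d) = 10 + d² + 29*d (P(d) = (d² + 28*d) + (5 + d + 5) = (d² + 28*d) + (10 + d) = 10 + d² + 29*d)
-4370 - P(48) = -4370 - (10 + 48² + 29*48) = -4370 - (10 + 2304 + 1392) = -4370 - 1*3706 = -4370 - 3706 = -8076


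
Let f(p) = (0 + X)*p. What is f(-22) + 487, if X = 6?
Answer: 355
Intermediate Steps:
f(p) = 6*p (f(p) = (0 + 6)*p = 6*p)
f(-22) + 487 = 6*(-22) + 487 = -132 + 487 = 355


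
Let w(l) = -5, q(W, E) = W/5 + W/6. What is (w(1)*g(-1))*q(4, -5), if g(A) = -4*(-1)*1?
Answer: -88/3 ≈ -29.333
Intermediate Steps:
q(W, E) = 11*W/30 (q(W, E) = W*(⅕) + W*(⅙) = W/5 + W/6 = 11*W/30)
g(A) = 4 (g(A) = 4*1 = 4)
(w(1)*g(-1))*q(4, -5) = (-5*4)*((11/30)*4) = -20*22/15 = -88/3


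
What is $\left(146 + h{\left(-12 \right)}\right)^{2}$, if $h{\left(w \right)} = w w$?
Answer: $84100$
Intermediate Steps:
$h{\left(w \right)} = w^{2}$
$\left(146 + h{\left(-12 \right)}\right)^{2} = \left(146 + \left(-12\right)^{2}\right)^{2} = \left(146 + 144\right)^{2} = 290^{2} = 84100$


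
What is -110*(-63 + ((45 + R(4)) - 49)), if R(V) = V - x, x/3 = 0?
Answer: 6930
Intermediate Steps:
x = 0 (x = 3*0 = 0)
R(V) = V (R(V) = V - 1*0 = V + 0 = V)
-110*(-63 + ((45 + R(4)) - 49)) = -110*(-63 + ((45 + 4) - 49)) = -110*(-63 + (49 - 49)) = -110*(-63 + 0) = -110*(-63) = 6930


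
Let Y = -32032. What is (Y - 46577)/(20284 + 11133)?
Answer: -78609/31417 ≈ -2.5021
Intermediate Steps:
(Y - 46577)/(20284 + 11133) = (-32032 - 46577)/(20284 + 11133) = -78609/31417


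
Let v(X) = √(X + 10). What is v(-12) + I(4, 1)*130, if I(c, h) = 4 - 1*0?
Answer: 520 + I*√2 ≈ 520.0 + 1.4142*I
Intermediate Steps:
I(c, h) = 4 (I(c, h) = 4 + 0 = 4)
v(X) = √(10 + X)
v(-12) + I(4, 1)*130 = √(10 - 12) + 4*130 = √(-2) + 520 = I*√2 + 520 = 520 + I*√2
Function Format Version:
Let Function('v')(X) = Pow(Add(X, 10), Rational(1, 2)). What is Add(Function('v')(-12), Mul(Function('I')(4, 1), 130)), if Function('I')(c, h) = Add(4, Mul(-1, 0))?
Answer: Add(520, Mul(I, Pow(2, Rational(1, 2)))) ≈ Add(520.00, Mul(1.4142, I))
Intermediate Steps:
Function('I')(c, h) = 4 (Function('I')(c, h) = Add(4, 0) = 4)
Function('v')(X) = Pow(Add(10, X), Rational(1, 2))
Add(Function('v')(-12), Mul(Function('I')(4, 1), 130)) = Add(Pow(Add(10, -12), Rational(1, 2)), Mul(4, 130)) = Add(Pow(-2, Rational(1, 2)), 520) = Add(Mul(I, Pow(2, Rational(1, 2))), 520) = Add(520, Mul(I, Pow(2, Rational(1, 2))))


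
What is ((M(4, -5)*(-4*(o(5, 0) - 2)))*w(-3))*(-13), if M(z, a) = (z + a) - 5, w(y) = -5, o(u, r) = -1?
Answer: -4680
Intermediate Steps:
M(z, a) = -5 + a + z (M(z, a) = (a + z) - 5 = -5 + a + z)
((M(4, -5)*(-4*(o(5, 0) - 2)))*w(-3))*(-13) = (((-5 - 5 + 4)*(-4*(-1 - 2)))*(-5))*(-13) = (-(-24)*(-3)*(-5))*(-13) = (-6*12*(-5))*(-13) = -72*(-5)*(-13) = 360*(-13) = -4680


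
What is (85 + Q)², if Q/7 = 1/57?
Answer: 23541904/3249 ≈ 7245.9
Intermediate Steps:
Q = 7/57 ≈ 0.12281
(85 + Q)² = (85 + 7/57)² = (4852/57)² = 23541904/3249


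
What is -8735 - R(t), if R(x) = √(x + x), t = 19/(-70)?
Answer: -8735 - I*√665/35 ≈ -8735.0 - 0.73679*I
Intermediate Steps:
t = -19/70 (t = 19*(-1/70) = -19/70 ≈ -0.27143)
R(x) = √2*√x (R(x) = √(2*x) = √2*√x)
-8735 - R(t) = -8735 - √2*√(-19/70) = -8735 - √2*I*√1330/70 = -8735 - I*√665/35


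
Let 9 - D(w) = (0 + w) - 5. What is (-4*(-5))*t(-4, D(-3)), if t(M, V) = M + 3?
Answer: -20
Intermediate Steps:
D(w) = 14 - w (D(w) = 9 - ((0 + w) - 5) = 9 - (w - 5) = 9 - (-5 + w) = 9 + (5 - w) = 14 - w)
t(M, V) = 3 + M
(-4*(-5))*t(-4, D(-3)) = (-4*(-5))*(3 - 4) = 20*(-1) = -20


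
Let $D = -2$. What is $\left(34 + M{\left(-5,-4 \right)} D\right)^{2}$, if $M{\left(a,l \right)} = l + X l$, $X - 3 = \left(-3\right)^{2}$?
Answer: $19044$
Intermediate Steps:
$X = 12$ ($X = 3 + \left(-3\right)^{2} = 3 + 9 = 12$)
$M{\left(a,l \right)} = 13 l$ ($M{\left(a,l \right)} = l + 12 l = 13 l$)
$\left(34 + M{\left(-5,-4 \right)} D\right)^{2} = \left(34 + 13 \left(-4\right) \left(-2\right)\right)^{2} = \left(34 - -104\right)^{2} = \left(34 + 104\right)^{2} = 138^{2} = 19044$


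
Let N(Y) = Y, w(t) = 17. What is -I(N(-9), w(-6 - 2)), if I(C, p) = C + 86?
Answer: -77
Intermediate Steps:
I(C, p) = 86 + C
-I(N(-9), w(-6 - 2)) = -(86 - 9) = -1*77 = -77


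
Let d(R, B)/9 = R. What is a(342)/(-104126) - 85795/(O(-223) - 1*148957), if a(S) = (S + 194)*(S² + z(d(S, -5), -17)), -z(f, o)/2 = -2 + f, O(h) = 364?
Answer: -4408391109203/7736197359 ≈ -569.84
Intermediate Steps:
d(R, B) = 9*R
z(f, o) = 4 - 2*f (z(f, o) = -2*(-2 + f) = 4 - 2*f)
a(S) = (194 + S)*(4 + S² - 18*S) (a(S) = (S + 194)*(S² + (4 - 18*S)) = (194 + S)*(S² + (4 - 18*S)) = (194 + S)*(4 + S² - 18*S))
a(342)/(-104126) - 85795/(O(-223) - 1*148957) = (776 + 342³ - 3488*342 + 176*342²)/(-104126) - 85795/(364 - 1*148957) = (776 + 40001688 - 1192896 + 176*116964)*(-1/104126) - 85795/(364 - 148957) = (776 + 40001688 - 1192896 + 20585664)*(-1/104126) - 85795/(-148593) = 59395232*(-1/104126) - 85795*(-1/148593) = -29697616/52063 + 85795/148593 = -4408391109203/7736197359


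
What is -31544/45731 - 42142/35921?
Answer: -3060287826/1642703251 ≈ -1.8630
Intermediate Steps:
-31544/45731 - 42142/35921 = -3060287826/1642703251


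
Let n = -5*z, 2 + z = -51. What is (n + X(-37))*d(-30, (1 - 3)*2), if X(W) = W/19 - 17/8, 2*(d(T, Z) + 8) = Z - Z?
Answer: -39661/19 ≈ -2087.4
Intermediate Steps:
z = -53 (z = -2 - 51 = -53)
d(T, Z) = -8 (d(T, Z) = -8 + (Z - Z)/2 = -8 + (1/2)*0 = -8 + 0 = -8)
X(W) = -17/8 + W/19 (X(W) = W*(1/19) - 17*1/8 = W/19 - 17/8 = -17/8 + W/19)
n = 265 (n = -5*(-53) = 265)
(n + X(-37))*d(-30, (1 - 3)*2) = (265 + (-17/8 + (1/19)*(-37)))*(-8) = (265 + (-17/8 - 37/19))*(-8) = (265 - 619/152)*(-8) = (39661/152)*(-8) = -39661/19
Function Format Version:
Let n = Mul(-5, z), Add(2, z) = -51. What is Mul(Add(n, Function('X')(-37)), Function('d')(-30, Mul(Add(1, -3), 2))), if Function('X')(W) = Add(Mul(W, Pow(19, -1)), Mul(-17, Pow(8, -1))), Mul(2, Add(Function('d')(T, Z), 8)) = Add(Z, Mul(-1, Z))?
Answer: Rational(-39661, 19) ≈ -2087.4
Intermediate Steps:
z = -53 (z = Add(-2, -51) = -53)
Function('d')(T, Z) = -8 (Function('d')(T, Z) = Add(-8, Mul(Rational(1, 2), Add(Z, Mul(-1, Z)))) = Add(-8, Mul(Rational(1, 2), 0)) = Add(-8, 0) = -8)
Function('X')(W) = Add(Rational(-17, 8), Mul(Rational(1, 19), W)) (Function('X')(W) = Add(Mul(W, Rational(1, 19)), Mul(-17, Rational(1, 8))) = Add(Mul(Rational(1, 19), W), Rational(-17, 8)) = Add(Rational(-17, 8), Mul(Rational(1, 19), W)))
n = 265 (n = Mul(-5, -53) = 265)
Mul(Add(n, Function('X')(-37)), Function('d')(-30, Mul(Add(1, -3), 2))) = Mul(Add(265, Add(Rational(-17, 8), Mul(Rational(1, 19), -37))), -8) = Mul(Add(265, Add(Rational(-17, 8), Rational(-37, 19))), -8) = Mul(Add(265, Rational(-619, 152)), -8) = Mul(Rational(39661, 152), -8) = Rational(-39661, 19)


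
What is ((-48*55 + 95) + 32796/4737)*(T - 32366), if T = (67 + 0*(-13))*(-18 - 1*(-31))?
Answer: 126220086385/1579 ≈ 7.9937e+7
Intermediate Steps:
T = 871 (T = (67 + 0)*(-18 + 31) = 67*13 = 871)
((-48*55 + 95) + 32796/4737)*(T - 32366) = ((-48*55 + 95) + 32796/4737)*(871 - 32366) = ((-2640 + 95) + 32796*(1/4737))*(-31495) = (-2545 + 10932/1579)*(-31495) = -4007623/1579*(-31495) = 126220086385/1579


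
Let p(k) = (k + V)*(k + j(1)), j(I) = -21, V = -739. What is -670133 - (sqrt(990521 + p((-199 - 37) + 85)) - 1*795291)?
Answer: 125158 - sqrt(1143601) ≈ 1.2409e+5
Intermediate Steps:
p(k) = (-739 + k)*(-21 + k) (p(k) = (k - 739)*(k - 21) = (-739 + k)*(-21 + k))
-670133 - (sqrt(990521 + p((-199 - 37) + 85)) - 1*795291) = -670133 - (sqrt(990521 + (15519 + ((-199 - 37) + 85)**2 - 760*((-199 - 37) + 85))) - 1*795291) = -670133 - (sqrt(990521 + (15519 + (-236 + 85)**2 - 760*(-236 + 85))) - 795291) = -670133 - (sqrt(990521 + (15519 + (-151)**2 - 760*(-151))) - 795291) = -670133 - (sqrt(990521 + (15519 + 22801 + 114760)) - 795291) = -670133 - (sqrt(990521 + 153080) - 795291) = -670133 - (sqrt(1143601) - 795291) = -670133 - (-795291 + sqrt(1143601)) = -670133 + (795291 - sqrt(1143601)) = 125158 - sqrt(1143601)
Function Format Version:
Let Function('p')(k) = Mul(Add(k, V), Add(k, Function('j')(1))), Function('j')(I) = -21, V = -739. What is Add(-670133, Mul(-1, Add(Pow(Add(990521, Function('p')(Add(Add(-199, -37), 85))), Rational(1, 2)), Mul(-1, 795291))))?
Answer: Add(125158, Mul(-1, Pow(1143601, Rational(1, 2)))) ≈ 1.2409e+5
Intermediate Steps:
Function('p')(k) = Mul(Add(-739, k), Add(-21, k)) (Function('p')(k) = Mul(Add(k, -739), Add(k, -21)) = Mul(Add(-739, k), Add(-21, k)))
Add(-670133, Mul(-1, Add(Pow(Add(990521, Function('p')(Add(Add(-199, -37), 85))), Rational(1, 2)), Mul(-1, 795291)))) = Add(-670133, Mul(-1, Add(Pow(Add(990521, Add(15519, Pow(Add(Add(-199, -37), 85), 2), Mul(-760, Add(Add(-199, -37), 85)))), Rational(1, 2)), Mul(-1, 795291)))) = Add(-670133, Mul(-1, Add(Pow(Add(990521, Add(15519, Pow(Add(-236, 85), 2), Mul(-760, Add(-236, 85)))), Rational(1, 2)), -795291))) = Add(-670133, Mul(-1, Add(Pow(Add(990521, Add(15519, Pow(-151, 2), Mul(-760, -151))), Rational(1, 2)), -795291))) = Add(-670133, Mul(-1, Add(Pow(Add(990521, Add(15519, 22801, 114760)), Rational(1, 2)), -795291))) = Add(-670133, Mul(-1, Add(Pow(Add(990521, 153080), Rational(1, 2)), -795291))) = Add(-670133, Mul(-1, Add(Pow(1143601, Rational(1, 2)), -795291))) = Add(-670133, Mul(-1, Add(-795291, Pow(1143601, Rational(1, 2))))) = Add(-670133, Add(795291, Mul(-1, Pow(1143601, Rational(1, 2))))) = Add(125158, Mul(-1, Pow(1143601, Rational(1, 2))))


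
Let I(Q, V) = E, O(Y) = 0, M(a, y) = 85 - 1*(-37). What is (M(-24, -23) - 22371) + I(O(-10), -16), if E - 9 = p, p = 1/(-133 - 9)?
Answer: -3158081/142 ≈ -22240.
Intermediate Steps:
M(a, y) = 122 (M(a, y) = 85 + 37 = 122)
p = -1/142 (p = 1/(-142) = -1/142 ≈ -0.0070423)
E = 1277/142 (E = 9 - 1/142 = 1277/142 ≈ 8.9930)
I(Q, V) = 1277/142
(M(-24, -23) - 22371) + I(O(-10), -16) = (122 - 22371) + 1277/142 = -22249 + 1277/142 = -3158081/142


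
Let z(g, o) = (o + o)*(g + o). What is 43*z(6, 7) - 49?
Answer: 7777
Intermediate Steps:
z(g, o) = 2*o*(g + o) (z(g, o) = (2*o)*(g + o) = 2*o*(g + o))
43*z(6, 7) - 49 = 43*(2*7*(6 + 7)) - 49 = 43*(2*7*13) - 49 = 43*182 - 49 = 7826 - 49 = 7777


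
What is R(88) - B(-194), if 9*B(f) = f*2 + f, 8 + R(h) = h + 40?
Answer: 554/3 ≈ 184.67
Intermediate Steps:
R(h) = 32 + h (R(h) = -8 + (h + 40) = -8 + (40 + h) = 32 + h)
B(f) = f/3 (B(f) = (f*2 + f)/9 = (2*f + f)/9 = (3*f)/9 = f/3)
R(88) - B(-194) = (32 + 88) - (-194)/3 = 120 - 1*(-194/3) = 120 + 194/3 = 554/3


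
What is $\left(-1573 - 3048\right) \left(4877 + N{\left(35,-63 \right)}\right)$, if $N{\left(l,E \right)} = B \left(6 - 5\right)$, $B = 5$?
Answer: $-22559722$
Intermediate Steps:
$N{\left(l,E \right)} = 5$ ($N{\left(l,E \right)} = 5 \left(6 - 5\right) = 5 \cdot 1 = 5$)
$\left(-1573 - 3048\right) \left(4877 + N{\left(35,-63 \right)}\right) = \left(-1573 - 3048\right) \left(4877 + 5\right) = \left(-4621\right) 4882 = -22559722$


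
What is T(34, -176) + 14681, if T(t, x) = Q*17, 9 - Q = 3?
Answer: 14783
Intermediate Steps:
Q = 6 (Q = 9 - 1*3 = 9 - 3 = 6)
T(t, x) = 102 (T(t, x) = 6*17 = 102)
T(34, -176) + 14681 = 102 + 14681 = 14783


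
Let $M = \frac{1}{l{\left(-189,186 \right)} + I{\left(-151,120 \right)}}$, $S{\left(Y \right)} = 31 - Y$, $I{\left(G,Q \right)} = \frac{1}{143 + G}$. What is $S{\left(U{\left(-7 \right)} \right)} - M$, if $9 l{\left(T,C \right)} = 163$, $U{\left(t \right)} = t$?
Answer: $\frac{49138}{1295} \approx 37.944$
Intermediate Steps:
$l{\left(T,C \right)} = \frac{163}{9}$ ($l{\left(T,C \right)} = \frac{1}{9} \cdot 163 = \frac{163}{9}$)
$M = \frac{72}{1295}$ ($M = \frac{1}{\frac{163}{9} + \frac{1}{143 - 151}} = \frac{1}{\frac{163}{9} + \frac{1}{-8}} = \frac{1}{\frac{163}{9} - \frac{1}{8}} = \frac{1}{\frac{1295}{72}} = \frac{72}{1295} \approx 0.055598$)
$S{\left(U{\left(-7 \right)} \right)} - M = \left(31 - -7\right) - \frac{72}{1295} = \left(31 + 7\right) - \frac{72}{1295} = 38 - \frac{72}{1295} = \frac{49138}{1295}$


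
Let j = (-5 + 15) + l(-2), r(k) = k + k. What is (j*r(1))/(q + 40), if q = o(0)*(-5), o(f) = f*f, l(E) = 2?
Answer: ⅗ ≈ 0.60000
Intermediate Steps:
o(f) = f²
q = 0 (q = 0²*(-5) = 0*(-5) = 0)
r(k) = 2*k
j = 12 (j = (-5 + 15) + 2 = 10 + 2 = 12)
(j*r(1))/(q + 40) = (12*(2*1))/(0 + 40) = (12*2)/40 = 24*(1/40) = ⅗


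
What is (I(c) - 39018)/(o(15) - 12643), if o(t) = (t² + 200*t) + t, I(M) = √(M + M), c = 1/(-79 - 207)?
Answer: 39018/9403 - I*√143/1344629 ≈ 4.1495 - 8.8934e-6*I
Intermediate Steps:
c = -1/286 (c = 1/(-286) = -1/286 ≈ -0.0034965)
I(M) = √2*√M (I(M) = √(2*M) = √2*√M)
o(t) = t² + 201*t
(I(c) - 39018)/(o(15) - 12643) = (√2*√(-1/286) - 39018)/(15*(201 + 15) - 12643) = (√2*(I*√286/286) - 39018)/(15*216 - 12643) = (I*√143/143 - 39018)/(3240 - 12643) = (-39018 + I*√143/143)/(-9403) = (-39018 + I*√143/143)*(-1/9403) = 39018/9403 - I*√143/1344629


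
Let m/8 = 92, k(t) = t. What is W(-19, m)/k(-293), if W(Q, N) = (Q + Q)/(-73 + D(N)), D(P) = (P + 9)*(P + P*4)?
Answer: 38/803267411 ≈ 4.7307e-8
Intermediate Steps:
m = 736 (m = 8*92 = 736)
D(P) = 5*P*(9 + P) (D(P) = (9 + P)*(P + 4*P) = (9 + P)*(5*P) = 5*P*(9 + P))
W(Q, N) = 2*Q/(-73 + 5*N*(9 + N)) (W(Q, N) = (Q + Q)/(-73 + 5*N*(9 + N)) = (2*Q)/(-73 + 5*N*(9 + N)) = 2*Q/(-73 + 5*N*(9 + N)))
W(-19, m)/k(-293) = (2*(-19)/(-73 + 5*736*(9 + 736)))/(-293) = (2*(-19)/(-73 + 5*736*745))*(-1/293) = (2*(-19)/(-73 + 2741600))*(-1/293) = (2*(-19)/2741527)*(-1/293) = (2*(-19)*(1/2741527))*(-1/293) = -38/2741527*(-1/293) = 38/803267411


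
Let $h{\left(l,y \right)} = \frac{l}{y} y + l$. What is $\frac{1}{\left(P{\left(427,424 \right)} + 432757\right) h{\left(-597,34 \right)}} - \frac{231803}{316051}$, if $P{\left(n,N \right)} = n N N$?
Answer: $- \frac{21366058620603289}{29131478854891446} \approx -0.73344$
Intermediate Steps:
$P{\left(n,N \right)} = n N^{2}$ ($P{\left(n,N \right)} = N n N = n N^{2}$)
$h{\left(l,y \right)} = 2 l$ ($h{\left(l,y \right)} = \frac{l}{y} y + l = l + l = 2 l$)
$\frac{1}{\left(P{\left(427,424 \right)} + 432757\right) h{\left(-597,34 \right)}} - \frac{231803}{316051} = \frac{1}{\left(427 \cdot 424^{2} + 432757\right) 2 \left(-597\right)} - \frac{231803}{316051} = \frac{1}{\left(427 \cdot 179776 + 432757\right) \left(-1194\right)} - \frac{231803}{316051} = \frac{1}{76764352 + 432757} \left(- \frac{1}{1194}\right) - \frac{231803}{316051} = \frac{1}{77197109} \left(- \frac{1}{1194}\right) - \frac{231803}{316051} = - \frac{1}{92173348146} - \frac{231803}{316051} = - \frac{21366058620603289}{29131478854891446}$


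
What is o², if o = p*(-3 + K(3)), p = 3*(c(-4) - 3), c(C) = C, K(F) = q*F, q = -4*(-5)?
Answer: 1432809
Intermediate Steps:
q = 20
K(F) = 20*F
p = -21 (p = 3*(-4 - 3) = 3*(-7) = -21)
o = -1197 (o = -21*(-3 + 20*3) = -21*(-3 + 60) = -21*57 = -1197)
o² = (-1197)² = 1432809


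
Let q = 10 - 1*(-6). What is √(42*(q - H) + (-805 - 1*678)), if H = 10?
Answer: I*√1231 ≈ 35.086*I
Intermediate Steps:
q = 16 (q = 10 + 6 = 16)
√(42*(q - H) + (-805 - 1*678)) = √(42*(16 - 1*10) + (-805 - 1*678)) = √(42*(16 - 10) + (-805 - 678)) = √(42*6 - 1483) = √(252 - 1483) = √(-1231) = I*√1231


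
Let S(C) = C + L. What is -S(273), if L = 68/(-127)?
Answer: -34603/127 ≈ -272.46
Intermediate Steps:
L = -68/127 (L = 68*(-1/127) = -68/127 ≈ -0.53543)
S(C) = -68/127 + C (S(C) = C - 68/127 = -68/127 + C)
-S(273) = -(-68/127 + 273) = -1*34603/127 = -34603/127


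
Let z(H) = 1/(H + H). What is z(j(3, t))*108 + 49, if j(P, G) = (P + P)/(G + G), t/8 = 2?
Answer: 337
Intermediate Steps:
t = 16 (t = 8*2 = 16)
j(P, G) = P/G (j(P, G) = (2*P)/((2*G)) = (2*P)*(1/(2*G)) = P/G)
z(H) = 1/(2*H)
z(j(3, t))*108 + 49 = (1/(2*((3/16))))*108 + 49 = (1/(2*((3*(1/16)))))*108 + 49 = (1/(2*(3/16)))*108 + 49 = ((1/2)*(16/3))*108 + 49 = (8/3)*108 + 49 = 288 + 49 = 337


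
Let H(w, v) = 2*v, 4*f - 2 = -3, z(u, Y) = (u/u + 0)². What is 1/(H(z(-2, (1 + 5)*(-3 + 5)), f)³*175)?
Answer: -8/175 ≈ -0.045714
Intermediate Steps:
z(u, Y) = 1 (z(u, Y) = (1 + 0)² = 1² = 1)
f = -¼ (f = ½ + (¼)*(-3) = ½ - ¾ = -¼ ≈ -0.25000)
1/(H(z(-2, (1 + 5)*(-3 + 5)), f)³*175) = 1/((2*(-¼))³*175) = 1/((-½)³*175) = 1/(-⅛*175) = 1/(-175/8) = -8/175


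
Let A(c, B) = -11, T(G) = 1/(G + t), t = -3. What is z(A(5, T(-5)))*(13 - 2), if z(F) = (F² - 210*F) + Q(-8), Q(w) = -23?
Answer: 26488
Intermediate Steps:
T(G) = 1/(-3 + G) (T(G) = 1/(G - 3) = 1/(-3 + G))
z(F) = -23 + F² - 210*F (z(F) = (F² - 210*F) - 23 = -23 + F² - 210*F)
z(A(5, T(-5)))*(13 - 2) = (-23 + (-11)² - 210*(-11))*(13 - 2) = (-23 + 121 + 2310)*11 = 2408*11 = 26488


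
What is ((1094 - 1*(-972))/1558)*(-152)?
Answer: -8264/41 ≈ -201.56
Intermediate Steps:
((1094 - 1*(-972))/1558)*(-152) = ((1094 + 972)*(1/1558))*(-152) = (2066*(1/1558))*(-152) = (1033/779)*(-152) = -8264/41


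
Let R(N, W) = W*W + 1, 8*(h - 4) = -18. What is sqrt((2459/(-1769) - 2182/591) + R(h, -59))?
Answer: sqrt(3800362846682829)/1045479 ≈ 58.965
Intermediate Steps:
h = 7/4 (h = 4 + (1/8)*(-18) = 4 - 9/4 = 7/4 ≈ 1.7500)
R(N, W) = 1 + W**2 (R(N, W) = W**2 + 1 = 1 + W**2)
sqrt((2459/(-1769) - 2182/591) + R(h, -59)) = sqrt((2459/(-1769) - 2182/591) + (1 + (-59)**2)) = sqrt((2459*(-1/1769) - 2182*1/591) + (1 + 3481)) = sqrt((-2459/1769 - 2182/591) + 3482) = sqrt(-5313227/1045479 + 3482) = sqrt(3635044651/1045479) = sqrt(3800362846682829)/1045479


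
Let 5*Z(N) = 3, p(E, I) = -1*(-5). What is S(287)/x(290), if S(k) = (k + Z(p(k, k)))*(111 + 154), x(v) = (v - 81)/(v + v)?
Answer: 44204120/209 ≈ 2.1150e+5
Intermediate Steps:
p(E, I) = 5
Z(N) = ⅗ (Z(N) = (⅕)*3 = ⅗)
x(v) = (-81 + v)/(2*v) (x(v) = (-81 + v)/((2*v)) = (-81 + v)*(1/(2*v)) = (-81 + v)/(2*v))
S(k) = 159 + 265*k (S(k) = (k + ⅗)*(111 + 154) = (⅗ + k)*265 = 159 + 265*k)
S(287)/x(290) = (159 + 265*287)/(((½)*(-81 + 290)/290)) = (159 + 76055)/(((½)*(1/290)*209)) = 76214/(209/580) = 76214*(580/209) = 44204120/209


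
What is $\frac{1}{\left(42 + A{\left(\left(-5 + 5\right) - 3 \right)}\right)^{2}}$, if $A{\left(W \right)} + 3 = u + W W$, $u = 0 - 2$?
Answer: $\frac{1}{2116} \approx 0.00047259$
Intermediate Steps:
$u = -2$
$A{\left(W \right)} = -5 + W^{2}$ ($A{\left(W \right)} = -3 + \left(-2 + W W\right) = -3 + \left(-2 + W^{2}\right) = -5 + W^{2}$)
$\frac{1}{\left(42 + A{\left(\left(-5 + 5\right) - 3 \right)}\right)^{2}} = \frac{1}{\left(42 - \left(5 - \left(\left(-5 + 5\right) - 3\right)^{2}\right)\right)^{2}} = \frac{1}{\left(42 - \left(5 - \left(0 - 3\right)^{2}\right)\right)^{2}} = \frac{1}{\left(42 - \left(5 - \left(-3\right)^{2}\right)\right)^{2}} = \frac{1}{\left(42 + \left(-5 + 9\right)\right)^{2}} = \frac{1}{\left(42 + 4\right)^{2}} = \frac{1}{46^{2}} = \frac{1}{2116}$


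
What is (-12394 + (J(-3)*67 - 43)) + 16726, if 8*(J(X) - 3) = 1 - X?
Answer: 9047/2 ≈ 4523.5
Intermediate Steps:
J(X) = 25/8 - X/8 (J(X) = 3 + (1 - X)/8 = 3 + (1/8 - X/8) = 25/8 - X/8)
(-12394 + (J(-3)*67 - 43)) + 16726 = (-12394 + ((25/8 - 1/8*(-3))*67 - 43)) + 16726 = (-12394 + ((25/8 + 3/8)*67 - 43)) + 16726 = (-12394 + ((7/2)*67 - 43)) + 16726 = (-12394 + (469/2 - 43)) + 16726 = (-12394 + 383/2) + 16726 = -24405/2 + 16726 = 9047/2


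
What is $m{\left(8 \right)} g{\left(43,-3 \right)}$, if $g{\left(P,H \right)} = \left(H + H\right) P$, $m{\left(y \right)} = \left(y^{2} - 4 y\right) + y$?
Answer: $-10320$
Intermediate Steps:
$m{\left(y \right)} = y^{2} - 3 y$
$g{\left(P,H \right)} = 2 H P$
$m{\left(8 \right)} g{\left(43,-3 \right)} = 8 \left(-3 + 8\right) 2 \left(-3\right) 43 = 8 \cdot 5 \left(-258\right) = 40 \left(-258\right) = -10320$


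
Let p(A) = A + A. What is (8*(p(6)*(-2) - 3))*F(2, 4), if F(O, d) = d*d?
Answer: -3456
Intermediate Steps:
p(A) = 2*A
F(O, d) = d²
(8*(p(6)*(-2) - 3))*F(2, 4) = (8*((2*6)*(-2) - 3))*4² = (8*(12*(-2) - 3))*16 = (8*(-24 - 3))*16 = (8*(-27))*16 = -216*16 = -3456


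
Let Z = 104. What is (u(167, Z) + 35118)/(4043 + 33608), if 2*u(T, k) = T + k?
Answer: 70507/75302 ≈ 0.93632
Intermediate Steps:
u(T, k) = T/2 + k/2 (u(T, k) = (T + k)/2 = T/2 + k/2)
(u(167, Z) + 35118)/(4043 + 33608) = (((½)*167 + (½)*104) + 35118)/(4043 + 33608) = ((167/2 + 52) + 35118)/37651 = (271/2 + 35118)*(1/37651) = (70507/2)*(1/37651) = 70507/75302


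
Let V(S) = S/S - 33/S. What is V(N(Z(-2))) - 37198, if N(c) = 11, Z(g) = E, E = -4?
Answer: -37200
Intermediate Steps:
Z(g) = -4
V(S) = 1 - 33/S
V(N(Z(-2))) - 37198 = (-33 + 11)/11 - 37198 = (1/11)*(-22) - 37198 = -2 - 37198 = -37200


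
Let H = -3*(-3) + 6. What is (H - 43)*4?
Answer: -112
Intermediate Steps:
H = 15 (H = 9 + 6 = 15)
(H - 43)*4 = (15 - 43)*4 = -28*4 = -112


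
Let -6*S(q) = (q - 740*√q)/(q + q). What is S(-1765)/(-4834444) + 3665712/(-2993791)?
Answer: -212660149615745/173679779246448 + 37*I*√1765/5119676196 ≈ -1.2244 + 3.0362e-7*I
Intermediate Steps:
S(q) = -(q - 740*√q)/(12*q) (S(q) = -(q - 740*√q)/(6*(q + q)) = -(q - 740*√q)/(6*(2*q)) = -(q - 740*√q)*1/(2*q)/6 = -(q - 740*√q)/(12*q))
S(-1765)/(-4834444) + 3665712/(-2993791) = (-1/12 + 185/(3*√(-1765)))/(-4834444) + 3665712/(-2993791) = (-1/12 + 185*(-I*√1765/1765)/3)*(-1/4834444) + 3665712*(-1/2993791) = (-1/12 - 37*I*√1765/1059)*(-1/4834444) - 3665712/2993791 = (1/58013328 + 37*I*√1765/5119676196) - 3665712/2993791 = -212660149615745/173679779246448 + 37*I*√1765/5119676196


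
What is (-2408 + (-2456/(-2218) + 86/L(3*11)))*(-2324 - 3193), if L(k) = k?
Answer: 161813017842/12199 ≈ 1.3264e+7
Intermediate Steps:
(-2408 + (-2456/(-2218) + 86/L(3*11)))*(-2324 - 3193) = (-2408 + (-2456/(-2218) + 86/((3*11))))*(-2324 - 3193) = (-2408 + (-2456*(-1/2218) + 86/33))*(-5517) = (-2408 + (1228/1109 + 86*(1/33)))*(-5517) = (-2408 + (1228/1109 + 86/33))*(-5517) = (-2408 + 135898/36597)*(-5517) = -87989678/36597*(-5517) = 161813017842/12199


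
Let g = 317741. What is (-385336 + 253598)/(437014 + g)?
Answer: -131738/754755 ≈ -0.17454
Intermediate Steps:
(-385336 + 253598)/(437014 + g) = (-385336 + 253598)/(437014 + 317741) = -131738/754755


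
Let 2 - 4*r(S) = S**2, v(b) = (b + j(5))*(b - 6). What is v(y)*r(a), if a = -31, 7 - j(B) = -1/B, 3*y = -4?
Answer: 464156/45 ≈ 10315.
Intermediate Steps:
y = -4/3 (y = (1/3)*(-4) = -4/3 ≈ -1.3333)
j(B) = 7 + 1/B (j(B) = 7 - (-1)/B = 7 + 1/B)
v(b) = (-6 + b)*(36/5 + b) (v(b) = (b + (7 + 1/5))*(b - 6) = (b + (7 + 1/5))*(-6 + b) = (b + 36/5)*(-6 + b) = (36/5 + b)*(-6 + b) = (-6 + b)*(36/5 + b))
r(S) = 1/2 - S**2/4
v(y)*r(a) = (-216/5 + (-4/3)**2 + (6/5)*(-4/3))*(1/2 - 1/4*(-31)**2) = (-216/5 + 16/9 - 8/5)*(1/2 - 1/4*961) = -1936*(1/2 - 961/4)/45 = -1936/45*(-959/4) = 464156/45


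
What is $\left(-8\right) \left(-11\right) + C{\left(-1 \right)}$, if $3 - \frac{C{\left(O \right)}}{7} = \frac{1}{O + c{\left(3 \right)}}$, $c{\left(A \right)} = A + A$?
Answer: $\frac{538}{5} \approx 107.6$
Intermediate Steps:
$c{\left(A \right)} = 2 A$
$C{\left(O \right)} = 21 - \frac{7}{6 + O}$ ($C{\left(O \right)} = 21 - \frac{7}{O + 2 \cdot 3} = 21 - \frac{7}{O + 6} = 21 - \frac{7}{6 + O}$)
$\left(-8\right) \left(-11\right) + C{\left(-1 \right)} = \left(-8\right) \left(-11\right) + \frac{7 \left(17 + 3 \left(-1\right)\right)}{6 - 1} = 88 + \frac{7 \left(17 - 3\right)}{5} = 88 + 7 \cdot \frac{1}{5} \cdot 14 = 88 + \frac{98}{5} = \frac{538}{5}$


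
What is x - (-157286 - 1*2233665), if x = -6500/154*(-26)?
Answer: 184187727/77 ≈ 2.3920e+6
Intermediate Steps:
x = 84500/77 (x = -6500/154*(-26) = -50*65/77*(-26) = -3250/77*(-26) = 84500/77 ≈ 1097.4)
x - (-157286 - 1*2233665) = 84500/77 - (-157286 - 1*2233665) = 84500/77 - (-157286 - 2233665) = 84500/77 - 1*(-2390951) = 84500/77 + 2390951 = 184187727/77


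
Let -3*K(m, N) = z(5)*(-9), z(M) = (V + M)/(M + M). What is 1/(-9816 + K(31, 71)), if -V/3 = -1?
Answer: -5/49068 ≈ -0.00010190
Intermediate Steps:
V = 3 (V = -3*(-1) = 3)
z(M) = (3 + M)/(2*M) (z(M) = (3 + M)/(M + M) = (3 + M)/((2*M)) = (3 + M)*(1/(2*M)) = (3 + M)/(2*M))
K(m, N) = 12/5 (K(m, N) = -(½)*(3 + 5)/5*(-9)/3 = -(½)*(⅕)*8*(-9)/3 = -4*(-9)/15 = -⅓*(-36/5) = 12/5)
1/(-9816 + K(31, 71)) = 1/(-9816 + 12/5) = 1/(-49068/5) = -5/49068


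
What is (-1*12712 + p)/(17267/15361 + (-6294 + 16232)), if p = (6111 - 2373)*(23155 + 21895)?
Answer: 2586549511868/152674885 ≈ 16942.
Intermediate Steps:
p = 168396900 (p = 3738*45050 = 168396900)
(-1*12712 + p)/(17267/15361 + (-6294 + 16232)) = (-1*12712 + 168396900)/(17267/15361 + (-6294 + 16232)) = (-12712 + 168396900)/(17267*(1/15361) + 9938) = 168384188/(17267/15361 + 9938) = 168384188/(152674885/15361) = 168384188*(15361/152674885) = 2586549511868/152674885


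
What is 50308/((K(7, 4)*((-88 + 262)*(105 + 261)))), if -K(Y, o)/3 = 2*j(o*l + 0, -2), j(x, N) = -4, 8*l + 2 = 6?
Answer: 12577/382104 ≈ 0.032915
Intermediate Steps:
l = 1/2 (l = -1/4 + (1/8)*6 = -1/4 + 3/4 = 1/2 ≈ 0.50000)
K(Y, o) = 24 (K(Y, o) = -6*(-4) = -3*(-8) = 24)
50308/((K(7, 4)*((-88 + 262)*(105 + 261)))) = 50308/((24*((-88 + 262)*(105 + 261)))) = 50308/((24*(174*366))) = 50308/((24*63684)) = 50308/1528416 = 50308*(1/1528416) = 12577/382104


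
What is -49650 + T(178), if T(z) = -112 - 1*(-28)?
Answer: -49734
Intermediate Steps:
T(z) = -84 (T(z) = -112 + 28 = -84)
-49650 + T(178) = -49650 - 84 = -49734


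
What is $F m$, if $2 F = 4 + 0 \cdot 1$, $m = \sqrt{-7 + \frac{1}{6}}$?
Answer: $\frac{i \sqrt{246}}{3} \approx 5.2281 i$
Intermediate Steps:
$m = \frac{i \sqrt{246}}{6}$ ($m = \sqrt{-7 + \frac{1}{6}} = \sqrt{- \frac{41}{6}} = \frac{i \sqrt{246}}{6} \approx 2.6141 i$)
$F = 2$ ($F = \frac{4 + 0 \cdot 1}{2} = \frac{4 + 0}{2} = \frac{1}{2} \cdot 4 = 2$)
$F m = 2 \frac{i \sqrt{246}}{6} = \frac{i \sqrt{246}}{3}$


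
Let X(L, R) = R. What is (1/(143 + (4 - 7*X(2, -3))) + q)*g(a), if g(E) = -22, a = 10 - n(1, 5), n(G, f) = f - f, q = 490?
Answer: -905531/84 ≈ -10780.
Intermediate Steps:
n(G, f) = 0
a = 10 (a = 10 - 1*0 = 10 + 0 = 10)
(1/(143 + (4 - 7*X(2, -3))) + q)*g(a) = (1/(143 + (4 - 7*(-3))) + 490)*(-22) = (1/(143 + (4 + 21)) + 490)*(-22) = (1/(143 + 25) + 490)*(-22) = (1/168 + 490)*(-22) = (82321/168)*(-22) = -905531/84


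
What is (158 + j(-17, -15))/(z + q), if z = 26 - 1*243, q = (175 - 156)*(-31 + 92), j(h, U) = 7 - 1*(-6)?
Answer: 57/314 ≈ 0.18153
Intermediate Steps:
j(h, U) = 13 (j(h, U) = 7 + 6 = 13)
q = 1159 (q = 19*61 = 1159)
z = -217 (z = 26 - 243 = -217)
(158 + j(-17, -15))/(z + q) = (158 + 13)/(-217 + 1159) = 171/942 = 171*(1/942) = 57/314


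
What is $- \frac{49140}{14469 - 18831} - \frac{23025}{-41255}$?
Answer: $\frac{70923525}{5998477} \approx 11.824$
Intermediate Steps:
$- \frac{49140}{14469 - 18831} - \frac{23025}{-41255} = - \frac{49140}{14469 - 18831} - - \frac{4605}{8251} = - \frac{49140}{-4362} + \frac{4605}{8251} = \left(-49140\right) \left(- \frac{1}{4362}\right) + \frac{4605}{8251} = \frac{8190}{727} + \frac{4605}{8251} = \frac{70923525}{5998477}$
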